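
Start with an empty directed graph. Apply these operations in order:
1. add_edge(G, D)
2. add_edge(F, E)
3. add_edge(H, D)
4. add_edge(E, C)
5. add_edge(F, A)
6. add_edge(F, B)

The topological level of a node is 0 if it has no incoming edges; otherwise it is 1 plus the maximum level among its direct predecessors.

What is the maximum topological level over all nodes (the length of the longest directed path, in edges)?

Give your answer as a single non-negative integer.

Op 1: add_edge(G, D). Edges now: 1
Op 2: add_edge(F, E). Edges now: 2
Op 3: add_edge(H, D). Edges now: 3
Op 4: add_edge(E, C). Edges now: 4
Op 5: add_edge(F, A). Edges now: 5
Op 6: add_edge(F, B). Edges now: 6
Compute levels (Kahn BFS):
  sources (in-degree 0): F, G, H
  process F: level=0
    F->A: in-degree(A)=0, level(A)=1, enqueue
    F->B: in-degree(B)=0, level(B)=1, enqueue
    F->E: in-degree(E)=0, level(E)=1, enqueue
  process G: level=0
    G->D: in-degree(D)=1, level(D)>=1
  process H: level=0
    H->D: in-degree(D)=0, level(D)=1, enqueue
  process A: level=1
  process B: level=1
  process E: level=1
    E->C: in-degree(C)=0, level(C)=2, enqueue
  process D: level=1
  process C: level=2
All levels: A:1, B:1, C:2, D:1, E:1, F:0, G:0, H:0
max level = 2

Answer: 2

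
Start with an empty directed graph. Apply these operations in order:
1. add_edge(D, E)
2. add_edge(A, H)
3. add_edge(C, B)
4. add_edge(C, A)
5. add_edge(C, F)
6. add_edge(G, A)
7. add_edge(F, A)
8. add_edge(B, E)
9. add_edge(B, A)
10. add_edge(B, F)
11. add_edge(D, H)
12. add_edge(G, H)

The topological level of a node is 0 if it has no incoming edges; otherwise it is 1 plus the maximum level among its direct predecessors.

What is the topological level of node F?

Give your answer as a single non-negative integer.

Answer: 2

Derivation:
Op 1: add_edge(D, E). Edges now: 1
Op 2: add_edge(A, H). Edges now: 2
Op 3: add_edge(C, B). Edges now: 3
Op 4: add_edge(C, A). Edges now: 4
Op 5: add_edge(C, F). Edges now: 5
Op 6: add_edge(G, A). Edges now: 6
Op 7: add_edge(F, A). Edges now: 7
Op 8: add_edge(B, E). Edges now: 8
Op 9: add_edge(B, A). Edges now: 9
Op 10: add_edge(B, F). Edges now: 10
Op 11: add_edge(D, H). Edges now: 11
Op 12: add_edge(G, H). Edges now: 12
Compute levels (Kahn BFS):
  sources (in-degree 0): C, D, G
  process C: level=0
    C->A: in-degree(A)=3, level(A)>=1
    C->B: in-degree(B)=0, level(B)=1, enqueue
    C->F: in-degree(F)=1, level(F)>=1
  process D: level=0
    D->E: in-degree(E)=1, level(E)>=1
    D->H: in-degree(H)=2, level(H)>=1
  process G: level=0
    G->A: in-degree(A)=2, level(A)>=1
    G->H: in-degree(H)=1, level(H)>=1
  process B: level=1
    B->A: in-degree(A)=1, level(A)>=2
    B->E: in-degree(E)=0, level(E)=2, enqueue
    B->F: in-degree(F)=0, level(F)=2, enqueue
  process E: level=2
  process F: level=2
    F->A: in-degree(A)=0, level(A)=3, enqueue
  process A: level=3
    A->H: in-degree(H)=0, level(H)=4, enqueue
  process H: level=4
All levels: A:3, B:1, C:0, D:0, E:2, F:2, G:0, H:4
level(F) = 2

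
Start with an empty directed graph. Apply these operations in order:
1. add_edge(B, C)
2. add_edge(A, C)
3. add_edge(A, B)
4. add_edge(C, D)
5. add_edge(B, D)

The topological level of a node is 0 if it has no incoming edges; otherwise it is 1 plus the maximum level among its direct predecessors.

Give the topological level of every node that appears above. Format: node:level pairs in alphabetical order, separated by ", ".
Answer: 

Op 1: add_edge(B, C). Edges now: 1
Op 2: add_edge(A, C). Edges now: 2
Op 3: add_edge(A, B). Edges now: 3
Op 4: add_edge(C, D). Edges now: 4
Op 5: add_edge(B, D). Edges now: 5
Compute levels (Kahn BFS):
  sources (in-degree 0): A
  process A: level=0
    A->B: in-degree(B)=0, level(B)=1, enqueue
    A->C: in-degree(C)=1, level(C)>=1
  process B: level=1
    B->C: in-degree(C)=0, level(C)=2, enqueue
    B->D: in-degree(D)=1, level(D)>=2
  process C: level=2
    C->D: in-degree(D)=0, level(D)=3, enqueue
  process D: level=3
All levels: A:0, B:1, C:2, D:3

Answer: A:0, B:1, C:2, D:3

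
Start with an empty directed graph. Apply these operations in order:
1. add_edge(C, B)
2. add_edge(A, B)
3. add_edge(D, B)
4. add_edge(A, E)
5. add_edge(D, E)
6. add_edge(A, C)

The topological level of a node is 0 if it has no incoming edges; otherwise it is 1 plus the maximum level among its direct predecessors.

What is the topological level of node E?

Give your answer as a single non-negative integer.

Answer: 1

Derivation:
Op 1: add_edge(C, B). Edges now: 1
Op 2: add_edge(A, B). Edges now: 2
Op 3: add_edge(D, B). Edges now: 3
Op 4: add_edge(A, E). Edges now: 4
Op 5: add_edge(D, E). Edges now: 5
Op 6: add_edge(A, C). Edges now: 6
Compute levels (Kahn BFS):
  sources (in-degree 0): A, D
  process A: level=0
    A->B: in-degree(B)=2, level(B)>=1
    A->C: in-degree(C)=0, level(C)=1, enqueue
    A->E: in-degree(E)=1, level(E)>=1
  process D: level=0
    D->B: in-degree(B)=1, level(B)>=1
    D->E: in-degree(E)=0, level(E)=1, enqueue
  process C: level=1
    C->B: in-degree(B)=0, level(B)=2, enqueue
  process E: level=1
  process B: level=2
All levels: A:0, B:2, C:1, D:0, E:1
level(E) = 1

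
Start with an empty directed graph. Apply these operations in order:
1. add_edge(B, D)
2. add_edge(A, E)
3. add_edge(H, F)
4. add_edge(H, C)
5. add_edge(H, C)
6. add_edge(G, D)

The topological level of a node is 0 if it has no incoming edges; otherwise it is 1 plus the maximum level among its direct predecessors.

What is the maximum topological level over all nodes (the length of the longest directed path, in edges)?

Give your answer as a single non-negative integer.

Op 1: add_edge(B, D). Edges now: 1
Op 2: add_edge(A, E). Edges now: 2
Op 3: add_edge(H, F). Edges now: 3
Op 4: add_edge(H, C). Edges now: 4
Op 5: add_edge(H, C) (duplicate, no change). Edges now: 4
Op 6: add_edge(G, D). Edges now: 5
Compute levels (Kahn BFS):
  sources (in-degree 0): A, B, G, H
  process A: level=0
    A->E: in-degree(E)=0, level(E)=1, enqueue
  process B: level=0
    B->D: in-degree(D)=1, level(D)>=1
  process G: level=0
    G->D: in-degree(D)=0, level(D)=1, enqueue
  process H: level=0
    H->C: in-degree(C)=0, level(C)=1, enqueue
    H->F: in-degree(F)=0, level(F)=1, enqueue
  process E: level=1
  process D: level=1
  process C: level=1
  process F: level=1
All levels: A:0, B:0, C:1, D:1, E:1, F:1, G:0, H:0
max level = 1

Answer: 1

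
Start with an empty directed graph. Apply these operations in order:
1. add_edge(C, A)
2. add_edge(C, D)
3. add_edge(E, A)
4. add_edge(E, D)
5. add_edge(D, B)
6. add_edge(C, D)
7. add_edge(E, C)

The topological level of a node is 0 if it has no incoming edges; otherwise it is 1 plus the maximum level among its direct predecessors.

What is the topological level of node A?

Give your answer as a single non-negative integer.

Answer: 2

Derivation:
Op 1: add_edge(C, A). Edges now: 1
Op 2: add_edge(C, D). Edges now: 2
Op 3: add_edge(E, A). Edges now: 3
Op 4: add_edge(E, D). Edges now: 4
Op 5: add_edge(D, B). Edges now: 5
Op 6: add_edge(C, D) (duplicate, no change). Edges now: 5
Op 7: add_edge(E, C). Edges now: 6
Compute levels (Kahn BFS):
  sources (in-degree 0): E
  process E: level=0
    E->A: in-degree(A)=1, level(A)>=1
    E->C: in-degree(C)=0, level(C)=1, enqueue
    E->D: in-degree(D)=1, level(D)>=1
  process C: level=1
    C->A: in-degree(A)=0, level(A)=2, enqueue
    C->D: in-degree(D)=0, level(D)=2, enqueue
  process A: level=2
  process D: level=2
    D->B: in-degree(B)=0, level(B)=3, enqueue
  process B: level=3
All levels: A:2, B:3, C:1, D:2, E:0
level(A) = 2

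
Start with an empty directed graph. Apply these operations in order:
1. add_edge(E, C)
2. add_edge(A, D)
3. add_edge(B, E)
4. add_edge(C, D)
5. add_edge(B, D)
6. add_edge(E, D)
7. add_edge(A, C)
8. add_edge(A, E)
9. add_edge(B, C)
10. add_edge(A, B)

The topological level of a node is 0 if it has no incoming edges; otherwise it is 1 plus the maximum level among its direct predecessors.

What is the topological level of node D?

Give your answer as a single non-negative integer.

Op 1: add_edge(E, C). Edges now: 1
Op 2: add_edge(A, D). Edges now: 2
Op 3: add_edge(B, E). Edges now: 3
Op 4: add_edge(C, D). Edges now: 4
Op 5: add_edge(B, D). Edges now: 5
Op 6: add_edge(E, D). Edges now: 6
Op 7: add_edge(A, C). Edges now: 7
Op 8: add_edge(A, E). Edges now: 8
Op 9: add_edge(B, C). Edges now: 9
Op 10: add_edge(A, B). Edges now: 10
Compute levels (Kahn BFS):
  sources (in-degree 0): A
  process A: level=0
    A->B: in-degree(B)=0, level(B)=1, enqueue
    A->C: in-degree(C)=2, level(C)>=1
    A->D: in-degree(D)=3, level(D)>=1
    A->E: in-degree(E)=1, level(E)>=1
  process B: level=1
    B->C: in-degree(C)=1, level(C)>=2
    B->D: in-degree(D)=2, level(D)>=2
    B->E: in-degree(E)=0, level(E)=2, enqueue
  process E: level=2
    E->C: in-degree(C)=0, level(C)=3, enqueue
    E->D: in-degree(D)=1, level(D)>=3
  process C: level=3
    C->D: in-degree(D)=0, level(D)=4, enqueue
  process D: level=4
All levels: A:0, B:1, C:3, D:4, E:2
level(D) = 4

Answer: 4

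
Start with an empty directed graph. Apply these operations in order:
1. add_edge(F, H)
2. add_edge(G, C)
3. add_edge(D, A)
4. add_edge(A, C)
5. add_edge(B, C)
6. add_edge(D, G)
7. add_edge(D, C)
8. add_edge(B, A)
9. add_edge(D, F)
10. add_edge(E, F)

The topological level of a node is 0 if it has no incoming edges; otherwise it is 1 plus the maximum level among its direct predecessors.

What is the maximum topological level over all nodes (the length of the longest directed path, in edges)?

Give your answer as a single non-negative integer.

Answer: 2

Derivation:
Op 1: add_edge(F, H). Edges now: 1
Op 2: add_edge(G, C). Edges now: 2
Op 3: add_edge(D, A). Edges now: 3
Op 4: add_edge(A, C). Edges now: 4
Op 5: add_edge(B, C). Edges now: 5
Op 6: add_edge(D, G). Edges now: 6
Op 7: add_edge(D, C). Edges now: 7
Op 8: add_edge(B, A). Edges now: 8
Op 9: add_edge(D, F). Edges now: 9
Op 10: add_edge(E, F). Edges now: 10
Compute levels (Kahn BFS):
  sources (in-degree 0): B, D, E
  process B: level=0
    B->A: in-degree(A)=1, level(A)>=1
    B->C: in-degree(C)=3, level(C)>=1
  process D: level=0
    D->A: in-degree(A)=0, level(A)=1, enqueue
    D->C: in-degree(C)=2, level(C)>=1
    D->F: in-degree(F)=1, level(F)>=1
    D->G: in-degree(G)=0, level(G)=1, enqueue
  process E: level=0
    E->F: in-degree(F)=0, level(F)=1, enqueue
  process A: level=1
    A->C: in-degree(C)=1, level(C)>=2
  process G: level=1
    G->C: in-degree(C)=0, level(C)=2, enqueue
  process F: level=1
    F->H: in-degree(H)=0, level(H)=2, enqueue
  process C: level=2
  process H: level=2
All levels: A:1, B:0, C:2, D:0, E:0, F:1, G:1, H:2
max level = 2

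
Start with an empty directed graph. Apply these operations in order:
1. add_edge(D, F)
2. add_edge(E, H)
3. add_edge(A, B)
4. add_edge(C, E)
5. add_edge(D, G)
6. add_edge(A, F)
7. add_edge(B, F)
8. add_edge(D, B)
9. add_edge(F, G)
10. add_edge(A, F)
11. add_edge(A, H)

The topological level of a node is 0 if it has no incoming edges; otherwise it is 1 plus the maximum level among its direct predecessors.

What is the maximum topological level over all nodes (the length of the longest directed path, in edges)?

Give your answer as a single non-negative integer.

Answer: 3

Derivation:
Op 1: add_edge(D, F). Edges now: 1
Op 2: add_edge(E, H). Edges now: 2
Op 3: add_edge(A, B). Edges now: 3
Op 4: add_edge(C, E). Edges now: 4
Op 5: add_edge(D, G). Edges now: 5
Op 6: add_edge(A, F). Edges now: 6
Op 7: add_edge(B, F). Edges now: 7
Op 8: add_edge(D, B). Edges now: 8
Op 9: add_edge(F, G). Edges now: 9
Op 10: add_edge(A, F) (duplicate, no change). Edges now: 9
Op 11: add_edge(A, H). Edges now: 10
Compute levels (Kahn BFS):
  sources (in-degree 0): A, C, D
  process A: level=0
    A->B: in-degree(B)=1, level(B)>=1
    A->F: in-degree(F)=2, level(F)>=1
    A->H: in-degree(H)=1, level(H)>=1
  process C: level=0
    C->E: in-degree(E)=0, level(E)=1, enqueue
  process D: level=0
    D->B: in-degree(B)=0, level(B)=1, enqueue
    D->F: in-degree(F)=1, level(F)>=1
    D->G: in-degree(G)=1, level(G)>=1
  process E: level=1
    E->H: in-degree(H)=0, level(H)=2, enqueue
  process B: level=1
    B->F: in-degree(F)=0, level(F)=2, enqueue
  process H: level=2
  process F: level=2
    F->G: in-degree(G)=0, level(G)=3, enqueue
  process G: level=3
All levels: A:0, B:1, C:0, D:0, E:1, F:2, G:3, H:2
max level = 3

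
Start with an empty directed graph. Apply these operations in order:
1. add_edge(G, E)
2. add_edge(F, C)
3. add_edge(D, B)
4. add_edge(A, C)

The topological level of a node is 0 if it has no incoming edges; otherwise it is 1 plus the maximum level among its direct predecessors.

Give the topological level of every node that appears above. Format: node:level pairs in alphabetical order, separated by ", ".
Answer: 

Op 1: add_edge(G, E). Edges now: 1
Op 2: add_edge(F, C). Edges now: 2
Op 3: add_edge(D, B). Edges now: 3
Op 4: add_edge(A, C). Edges now: 4
Compute levels (Kahn BFS):
  sources (in-degree 0): A, D, F, G
  process A: level=0
    A->C: in-degree(C)=1, level(C)>=1
  process D: level=0
    D->B: in-degree(B)=0, level(B)=1, enqueue
  process F: level=0
    F->C: in-degree(C)=0, level(C)=1, enqueue
  process G: level=0
    G->E: in-degree(E)=0, level(E)=1, enqueue
  process B: level=1
  process C: level=1
  process E: level=1
All levels: A:0, B:1, C:1, D:0, E:1, F:0, G:0

Answer: A:0, B:1, C:1, D:0, E:1, F:0, G:0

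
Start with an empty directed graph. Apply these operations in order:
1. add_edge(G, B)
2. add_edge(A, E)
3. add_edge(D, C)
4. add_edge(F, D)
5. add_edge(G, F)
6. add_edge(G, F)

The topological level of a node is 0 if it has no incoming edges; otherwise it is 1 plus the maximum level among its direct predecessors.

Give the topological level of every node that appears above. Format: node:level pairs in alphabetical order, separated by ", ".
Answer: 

Op 1: add_edge(G, B). Edges now: 1
Op 2: add_edge(A, E). Edges now: 2
Op 3: add_edge(D, C). Edges now: 3
Op 4: add_edge(F, D). Edges now: 4
Op 5: add_edge(G, F). Edges now: 5
Op 6: add_edge(G, F) (duplicate, no change). Edges now: 5
Compute levels (Kahn BFS):
  sources (in-degree 0): A, G
  process A: level=0
    A->E: in-degree(E)=0, level(E)=1, enqueue
  process G: level=0
    G->B: in-degree(B)=0, level(B)=1, enqueue
    G->F: in-degree(F)=0, level(F)=1, enqueue
  process E: level=1
  process B: level=1
  process F: level=1
    F->D: in-degree(D)=0, level(D)=2, enqueue
  process D: level=2
    D->C: in-degree(C)=0, level(C)=3, enqueue
  process C: level=3
All levels: A:0, B:1, C:3, D:2, E:1, F:1, G:0

Answer: A:0, B:1, C:3, D:2, E:1, F:1, G:0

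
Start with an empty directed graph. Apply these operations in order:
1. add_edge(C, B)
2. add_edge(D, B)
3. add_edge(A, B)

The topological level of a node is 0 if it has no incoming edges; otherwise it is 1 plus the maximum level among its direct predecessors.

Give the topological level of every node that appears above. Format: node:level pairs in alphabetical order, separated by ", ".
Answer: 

Answer: A:0, B:1, C:0, D:0

Derivation:
Op 1: add_edge(C, B). Edges now: 1
Op 2: add_edge(D, B). Edges now: 2
Op 3: add_edge(A, B). Edges now: 3
Compute levels (Kahn BFS):
  sources (in-degree 0): A, C, D
  process A: level=0
    A->B: in-degree(B)=2, level(B)>=1
  process C: level=0
    C->B: in-degree(B)=1, level(B)>=1
  process D: level=0
    D->B: in-degree(B)=0, level(B)=1, enqueue
  process B: level=1
All levels: A:0, B:1, C:0, D:0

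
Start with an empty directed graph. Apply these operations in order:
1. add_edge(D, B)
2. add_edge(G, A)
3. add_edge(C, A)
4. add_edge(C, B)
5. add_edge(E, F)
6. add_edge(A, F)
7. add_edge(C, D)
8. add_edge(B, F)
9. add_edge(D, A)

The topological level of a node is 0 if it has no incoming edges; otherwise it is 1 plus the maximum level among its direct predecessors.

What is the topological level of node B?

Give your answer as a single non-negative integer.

Answer: 2

Derivation:
Op 1: add_edge(D, B). Edges now: 1
Op 2: add_edge(G, A). Edges now: 2
Op 3: add_edge(C, A). Edges now: 3
Op 4: add_edge(C, B). Edges now: 4
Op 5: add_edge(E, F). Edges now: 5
Op 6: add_edge(A, F). Edges now: 6
Op 7: add_edge(C, D). Edges now: 7
Op 8: add_edge(B, F). Edges now: 8
Op 9: add_edge(D, A). Edges now: 9
Compute levels (Kahn BFS):
  sources (in-degree 0): C, E, G
  process C: level=0
    C->A: in-degree(A)=2, level(A)>=1
    C->B: in-degree(B)=1, level(B)>=1
    C->D: in-degree(D)=0, level(D)=1, enqueue
  process E: level=0
    E->F: in-degree(F)=2, level(F)>=1
  process G: level=0
    G->A: in-degree(A)=1, level(A)>=1
  process D: level=1
    D->A: in-degree(A)=0, level(A)=2, enqueue
    D->B: in-degree(B)=0, level(B)=2, enqueue
  process A: level=2
    A->F: in-degree(F)=1, level(F)>=3
  process B: level=2
    B->F: in-degree(F)=0, level(F)=3, enqueue
  process F: level=3
All levels: A:2, B:2, C:0, D:1, E:0, F:3, G:0
level(B) = 2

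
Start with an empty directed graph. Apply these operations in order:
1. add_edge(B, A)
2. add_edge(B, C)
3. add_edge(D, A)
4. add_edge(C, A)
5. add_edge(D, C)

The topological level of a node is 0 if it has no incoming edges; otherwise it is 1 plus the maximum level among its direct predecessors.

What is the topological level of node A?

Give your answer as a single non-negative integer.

Answer: 2

Derivation:
Op 1: add_edge(B, A). Edges now: 1
Op 2: add_edge(B, C). Edges now: 2
Op 3: add_edge(D, A). Edges now: 3
Op 4: add_edge(C, A). Edges now: 4
Op 5: add_edge(D, C). Edges now: 5
Compute levels (Kahn BFS):
  sources (in-degree 0): B, D
  process B: level=0
    B->A: in-degree(A)=2, level(A)>=1
    B->C: in-degree(C)=1, level(C)>=1
  process D: level=0
    D->A: in-degree(A)=1, level(A)>=1
    D->C: in-degree(C)=0, level(C)=1, enqueue
  process C: level=1
    C->A: in-degree(A)=0, level(A)=2, enqueue
  process A: level=2
All levels: A:2, B:0, C:1, D:0
level(A) = 2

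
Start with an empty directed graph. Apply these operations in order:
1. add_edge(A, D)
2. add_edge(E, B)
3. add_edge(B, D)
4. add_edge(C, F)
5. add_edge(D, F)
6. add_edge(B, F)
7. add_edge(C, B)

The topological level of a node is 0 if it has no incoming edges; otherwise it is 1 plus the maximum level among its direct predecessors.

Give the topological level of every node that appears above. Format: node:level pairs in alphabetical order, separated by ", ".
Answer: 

Op 1: add_edge(A, D). Edges now: 1
Op 2: add_edge(E, B). Edges now: 2
Op 3: add_edge(B, D). Edges now: 3
Op 4: add_edge(C, F). Edges now: 4
Op 5: add_edge(D, F). Edges now: 5
Op 6: add_edge(B, F). Edges now: 6
Op 7: add_edge(C, B). Edges now: 7
Compute levels (Kahn BFS):
  sources (in-degree 0): A, C, E
  process A: level=0
    A->D: in-degree(D)=1, level(D)>=1
  process C: level=0
    C->B: in-degree(B)=1, level(B)>=1
    C->F: in-degree(F)=2, level(F)>=1
  process E: level=0
    E->B: in-degree(B)=0, level(B)=1, enqueue
  process B: level=1
    B->D: in-degree(D)=0, level(D)=2, enqueue
    B->F: in-degree(F)=1, level(F)>=2
  process D: level=2
    D->F: in-degree(F)=0, level(F)=3, enqueue
  process F: level=3
All levels: A:0, B:1, C:0, D:2, E:0, F:3

Answer: A:0, B:1, C:0, D:2, E:0, F:3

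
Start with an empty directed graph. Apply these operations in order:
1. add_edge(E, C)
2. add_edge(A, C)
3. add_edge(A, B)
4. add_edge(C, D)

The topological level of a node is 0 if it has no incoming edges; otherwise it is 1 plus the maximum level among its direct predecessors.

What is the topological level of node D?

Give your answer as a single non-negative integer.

Op 1: add_edge(E, C). Edges now: 1
Op 2: add_edge(A, C). Edges now: 2
Op 3: add_edge(A, B). Edges now: 3
Op 4: add_edge(C, D). Edges now: 4
Compute levels (Kahn BFS):
  sources (in-degree 0): A, E
  process A: level=0
    A->B: in-degree(B)=0, level(B)=1, enqueue
    A->C: in-degree(C)=1, level(C)>=1
  process E: level=0
    E->C: in-degree(C)=0, level(C)=1, enqueue
  process B: level=1
  process C: level=1
    C->D: in-degree(D)=0, level(D)=2, enqueue
  process D: level=2
All levels: A:0, B:1, C:1, D:2, E:0
level(D) = 2

Answer: 2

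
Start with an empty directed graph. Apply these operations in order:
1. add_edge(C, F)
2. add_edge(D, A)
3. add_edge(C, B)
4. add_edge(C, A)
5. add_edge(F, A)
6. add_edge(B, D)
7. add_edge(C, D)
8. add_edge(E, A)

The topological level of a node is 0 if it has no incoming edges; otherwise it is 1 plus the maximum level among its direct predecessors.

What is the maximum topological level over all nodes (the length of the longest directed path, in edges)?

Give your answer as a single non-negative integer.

Answer: 3

Derivation:
Op 1: add_edge(C, F). Edges now: 1
Op 2: add_edge(D, A). Edges now: 2
Op 3: add_edge(C, B). Edges now: 3
Op 4: add_edge(C, A). Edges now: 4
Op 5: add_edge(F, A). Edges now: 5
Op 6: add_edge(B, D). Edges now: 6
Op 7: add_edge(C, D). Edges now: 7
Op 8: add_edge(E, A). Edges now: 8
Compute levels (Kahn BFS):
  sources (in-degree 0): C, E
  process C: level=0
    C->A: in-degree(A)=3, level(A)>=1
    C->B: in-degree(B)=0, level(B)=1, enqueue
    C->D: in-degree(D)=1, level(D)>=1
    C->F: in-degree(F)=0, level(F)=1, enqueue
  process E: level=0
    E->A: in-degree(A)=2, level(A)>=1
  process B: level=1
    B->D: in-degree(D)=0, level(D)=2, enqueue
  process F: level=1
    F->A: in-degree(A)=1, level(A)>=2
  process D: level=2
    D->A: in-degree(A)=0, level(A)=3, enqueue
  process A: level=3
All levels: A:3, B:1, C:0, D:2, E:0, F:1
max level = 3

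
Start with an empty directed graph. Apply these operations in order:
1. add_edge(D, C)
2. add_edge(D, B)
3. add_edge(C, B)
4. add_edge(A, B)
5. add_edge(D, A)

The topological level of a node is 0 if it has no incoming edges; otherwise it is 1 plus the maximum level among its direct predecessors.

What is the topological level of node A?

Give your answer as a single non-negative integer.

Answer: 1

Derivation:
Op 1: add_edge(D, C). Edges now: 1
Op 2: add_edge(D, B). Edges now: 2
Op 3: add_edge(C, B). Edges now: 3
Op 4: add_edge(A, B). Edges now: 4
Op 5: add_edge(D, A). Edges now: 5
Compute levels (Kahn BFS):
  sources (in-degree 0): D
  process D: level=0
    D->A: in-degree(A)=0, level(A)=1, enqueue
    D->B: in-degree(B)=2, level(B)>=1
    D->C: in-degree(C)=0, level(C)=1, enqueue
  process A: level=1
    A->B: in-degree(B)=1, level(B)>=2
  process C: level=1
    C->B: in-degree(B)=0, level(B)=2, enqueue
  process B: level=2
All levels: A:1, B:2, C:1, D:0
level(A) = 1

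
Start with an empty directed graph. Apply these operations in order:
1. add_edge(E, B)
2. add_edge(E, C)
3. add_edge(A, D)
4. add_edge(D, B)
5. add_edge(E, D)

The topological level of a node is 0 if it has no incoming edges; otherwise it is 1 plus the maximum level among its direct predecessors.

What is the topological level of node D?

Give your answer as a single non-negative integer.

Answer: 1

Derivation:
Op 1: add_edge(E, B). Edges now: 1
Op 2: add_edge(E, C). Edges now: 2
Op 3: add_edge(A, D). Edges now: 3
Op 4: add_edge(D, B). Edges now: 4
Op 5: add_edge(E, D). Edges now: 5
Compute levels (Kahn BFS):
  sources (in-degree 0): A, E
  process A: level=0
    A->D: in-degree(D)=1, level(D)>=1
  process E: level=0
    E->B: in-degree(B)=1, level(B)>=1
    E->C: in-degree(C)=0, level(C)=1, enqueue
    E->D: in-degree(D)=0, level(D)=1, enqueue
  process C: level=1
  process D: level=1
    D->B: in-degree(B)=0, level(B)=2, enqueue
  process B: level=2
All levels: A:0, B:2, C:1, D:1, E:0
level(D) = 1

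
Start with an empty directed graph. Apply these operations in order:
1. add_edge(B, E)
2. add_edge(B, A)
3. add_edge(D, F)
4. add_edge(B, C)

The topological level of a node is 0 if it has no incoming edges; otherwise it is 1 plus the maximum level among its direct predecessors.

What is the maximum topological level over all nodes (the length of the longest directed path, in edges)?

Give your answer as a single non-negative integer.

Op 1: add_edge(B, E). Edges now: 1
Op 2: add_edge(B, A). Edges now: 2
Op 3: add_edge(D, F). Edges now: 3
Op 4: add_edge(B, C). Edges now: 4
Compute levels (Kahn BFS):
  sources (in-degree 0): B, D
  process B: level=0
    B->A: in-degree(A)=0, level(A)=1, enqueue
    B->C: in-degree(C)=0, level(C)=1, enqueue
    B->E: in-degree(E)=0, level(E)=1, enqueue
  process D: level=0
    D->F: in-degree(F)=0, level(F)=1, enqueue
  process A: level=1
  process C: level=1
  process E: level=1
  process F: level=1
All levels: A:1, B:0, C:1, D:0, E:1, F:1
max level = 1

Answer: 1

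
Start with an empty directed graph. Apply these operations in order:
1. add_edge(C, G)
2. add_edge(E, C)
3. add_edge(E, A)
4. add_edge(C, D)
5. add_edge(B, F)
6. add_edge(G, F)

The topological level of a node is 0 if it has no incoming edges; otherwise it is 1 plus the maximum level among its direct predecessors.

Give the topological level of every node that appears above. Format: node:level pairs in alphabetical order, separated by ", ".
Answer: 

Op 1: add_edge(C, G). Edges now: 1
Op 2: add_edge(E, C). Edges now: 2
Op 3: add_edge(E, A). Edges now: 3
Op 4: add_edge(C, D). Edges now: 4
Op 5: add_edge(B, F). Edges now: 5
Op 6: add_edge(G, F). Edges now: 6
Compute levels (Kahn BFS):
  sources (in-degree 0): B, E
  process B: level=0
    B->F: in-degree(F)=1, level(F)>=1
  process E: level=0
    E->A: in-degree(A)=0, level(A)=1, enqueue
    E->C: in-degree(C)=0, level(C)=1, enqueue
  process A: level=1
  process C: level=1
    C->D: in-degree(D)=0, level(D)=2, enqueue
    C->G: in-degree(G)=0, level(G)=2, enqueue
  process D: level=2
  process G: level=2
    G->F: in-degree(F)=0, level(F)=3, enqueue
  process F: level=3
All levels: A:1, B:0, C:1, D:2, E:0, F:3, G:2

Answer: A:1, B:0, C:1, D:2, E:0, F:3, G:2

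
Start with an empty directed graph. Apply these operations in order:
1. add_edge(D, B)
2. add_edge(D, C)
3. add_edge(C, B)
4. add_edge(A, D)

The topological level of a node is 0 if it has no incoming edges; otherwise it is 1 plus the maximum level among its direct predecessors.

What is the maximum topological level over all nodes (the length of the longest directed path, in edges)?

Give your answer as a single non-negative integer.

Op 1: add_edge(D, B). Edges now: 1
Op 2: add_edge(D, C). Edges now: 2
Op 3: add_edge(C, B). Edges now: 3
Op 4: add_edge(A, D). Edges now: 4
Compute levels (Kahn BFS):
  sources (in-degree 0): A
  process A: level=0
    A->D: in-degree(D)=0, level(D)=1, enqueue
  process D: level=1
    D->B: in-degree(B)=1, level(B)>=2
    D->C: in-degree(C)=0, level(C)=2, enqueue
  process C: level=2
    C->B: in-degree(B)=0, level(B)=3, enqueue
  process B: level=3
All levels: A:0, B:3, C:2, D:1
max level = 3

Answer: 3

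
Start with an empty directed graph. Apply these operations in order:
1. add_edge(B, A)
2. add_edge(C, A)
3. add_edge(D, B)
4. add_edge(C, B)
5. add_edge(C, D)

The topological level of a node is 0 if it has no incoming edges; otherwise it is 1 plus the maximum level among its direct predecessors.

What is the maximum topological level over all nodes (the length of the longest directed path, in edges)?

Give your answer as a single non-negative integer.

Answer: 3

Derivation:
Op 1: add_edge(B, A). Edges now: 1
Op 2: add_edge(C, A). Edges now: 2
Op 3: add_edge(D, B). Edges now: 3
Op 4: add_edge(C, B). Edges now: 4
Op 5: add_edge(C, D). Edges now: 5
Compute levels (Kahn BFS):
  sources (in-degree 0): C
  process C: level=0
    C->A: in-degree(A)=1, level(A)>=1
    C->B: in-degree(B)=1, level(B)>=1
    C->D: in-degree(D)=0, level(D)=1, enqueue
  process D: level=1
    D->B: in-degree(B)=0, level(B)=2, enqueue
  process B: level=2
    B->A: in-degree(A)=0, level(A)=3, enqueue
  process A: level=3
All levels: A:3, B:2, C:0, D:1
max level = 3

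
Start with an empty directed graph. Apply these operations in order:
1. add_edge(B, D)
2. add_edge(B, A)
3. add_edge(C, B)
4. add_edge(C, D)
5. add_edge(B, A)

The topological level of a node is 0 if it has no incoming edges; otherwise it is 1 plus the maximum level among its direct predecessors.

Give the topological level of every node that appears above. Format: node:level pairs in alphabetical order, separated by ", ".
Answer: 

Op 1: add_edge(B, D). Edges now: 1
Op 2: add_edge(B, A). Edges now: 2
Op 3: add_edge(C, B). Edges now: 3
Op 4: add_edge(C, D). Edges now: 4
Op 5: add_edge(B, A) (duplicate, no change). Edges now: 4
Compute levels (Kahn BFS):
  sources (in-degree 0): C
  process C: level=0
    C->B: in-degree(B)=0, level(B)=1, enqueue
    C->D: in-degree(D)=1, level(D)>=1
  process B: level=1
    B->A: in-degree(A)=0, level(A)=2, enqueue
    B->D: in-degree(D)=0, level(D)=2, enqueue
  process A: level=2
  process D: level=2
All levels: A:2, B:1, C:0, D:2

Answer: A:2, B:1, C:0, D:2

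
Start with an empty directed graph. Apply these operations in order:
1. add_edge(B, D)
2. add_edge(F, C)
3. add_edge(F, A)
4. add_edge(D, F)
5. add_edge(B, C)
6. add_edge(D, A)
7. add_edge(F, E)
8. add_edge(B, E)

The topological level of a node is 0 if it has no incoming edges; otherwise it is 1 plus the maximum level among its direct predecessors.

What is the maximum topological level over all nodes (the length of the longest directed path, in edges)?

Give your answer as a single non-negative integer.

Op 1: add_edge(B, D). Edges now: 1
Op 2: add_edge(F, C). Edges now: 2
Op 3: add_edge(F, A). Edges now: 3
Op 4: add_edge(D, F). Edges now: 4
Op 5: add_edge(B, C). Edges now: 5
Op 6: add_edge(D, A). Edges now: 6
Op 7: add_edge(F, E). Edges now: 7
Op 8: add_edge(B, E). Edges now: 8
Compute levels (Kahn BFS):
  sources (in-degree 0): B
  process B: level=0
    B->C: in-degree(C)=1, level(C)>=1
    B->D: in-degree(D)=0, level(D)=1, enqueue
    B->E: in-degree(E)=1, level(E)>=1
  process D: level=1
    D->A: in-degree(A)=1, level(A)>=2
    D->F: in-degree(F)=0, level(F)=2, enqueue
  process F: level=2
    F->A: in-degree(A)=0, level(A)=3, enqueue
    F->C: in-degree(C)=0, level(C)=3, enqueue
    F->E: in-degree(E)=0, level(E)=3, enqueue
  process A: level=3
  process C: level=3
  process E: level=3
All levels: A:3, B:0, C:3, D:1, E:3, F:2
max level = 3

Answer: 3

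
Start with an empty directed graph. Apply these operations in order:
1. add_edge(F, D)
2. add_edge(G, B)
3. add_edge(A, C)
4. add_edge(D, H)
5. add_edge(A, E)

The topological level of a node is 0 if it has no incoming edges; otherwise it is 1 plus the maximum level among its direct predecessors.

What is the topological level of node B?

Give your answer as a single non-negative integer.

Answer: 1

Derivation:
Op 1: add_edge(F, D). Edges now: 1
Op 2: add_edge(G, B). Edges now: 2
Op 3: add_edge(A, C). Edges now: 3
Op 4: add_edge(D, H). Edges now: 4
Op 5: add_edge(A, E). Edges now: 5
Compute levels (Kahn BFS):
  sources (in-degree 0): A, F, G
  process A: level=0
    A->C: in-degree(C)=0, level(C)=1, enqueue
    A->E: in-degree(E)=0, level(E)=1, enqueue
  process F: level=0
    F->D: in-degree(D)=0, level(D)=1, enqueue
  process G: level=0
    G->B: in-degree(B)=0, level(B)=1, enqueue
  process C: level=1
  process E: level=1
  process D: level=1
    D->H: in-degree(H)=0, level(H)=2, enqueue
  process B: level=1
  process H: level=2
All levels: A:0, B:1, C:1, D:1, E:1, F:0, G:0, H:2
level(B) = 1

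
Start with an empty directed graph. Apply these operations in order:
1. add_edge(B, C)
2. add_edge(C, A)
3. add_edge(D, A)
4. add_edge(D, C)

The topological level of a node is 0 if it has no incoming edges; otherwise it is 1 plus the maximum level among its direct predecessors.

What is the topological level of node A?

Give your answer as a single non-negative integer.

Op 1: add_edge(B, C). Edges now: 1
Op 2: add_edge(C, A). Edges now: 2
Op 3: add_edge(D, A). Edges now: 3
Op 4: add_edge(D, C). Edges now: 4
Compute levels (Kahn BFS):
  sources (in-degree 0): B, D
  process B: level=0
    B->C: in-degree(C)=1, level(C)>=1
  process D: level=0
    D->A: in-degree(A)=1, level(A)>=1
    D->C: in-degree(C)=0, level(C)=1, enqueue
  process C: level=1
    C->A: in-degree(A)=0, level(A)=2, enqueue
  process A: level=2
All levels: A:2, B:0, C:1, D:0
level(A) = 2

Answer: 2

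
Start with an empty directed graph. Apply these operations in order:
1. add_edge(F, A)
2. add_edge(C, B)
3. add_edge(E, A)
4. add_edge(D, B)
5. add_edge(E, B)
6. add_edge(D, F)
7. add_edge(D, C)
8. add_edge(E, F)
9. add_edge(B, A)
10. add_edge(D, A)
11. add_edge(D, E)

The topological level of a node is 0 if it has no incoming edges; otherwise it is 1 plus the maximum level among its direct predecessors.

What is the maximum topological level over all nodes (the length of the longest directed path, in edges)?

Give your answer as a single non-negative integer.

Answer: 3

Derivation:
Op 1: add_edge(F, A). Edges now: 1
Op 2: add_edge(C, B). Edges now: 2
Op 3: add_edge(E, A). Edges now: 3
Op 4: add_edge(D, B). Edges now: 4
Op 5: add_edge(E, B). Edges now: 5
Op 6: add_edge(D, F). Edges now: 6
Op 7: add_edge(D, C). Edges now: 7
Op 8: add_edge(E, F). Edges now: 8
Op 9: add_edge(B, A). Edges now: 9
Op 10: add_edge(D, A). Edges now: 10
Op 11: add_edge(D, E). Edges now: 11
Compute levels (Kahn BFS):
  sources (in-degree 0): D
  process D: level=0
    D->A: in-degree(A)=3, level(A)>=1
    D->B: in-degree(B)=2, level(B)>=1
    D->C: in-degree(C)=0, level(C)=1, enqueue
    D->E: in-degree(E)=0, level(E)=1, enqueue
    D->F: in-degree(F)=1, level(F)>=1
  process C: level=1
    C->B: in-degree(B)=1, level(B)>=2
  process E: level=1
    E->A: in-degree(A)=2, level(A)>=2
    E->B: in-degree(B)=0, level(B)=2, enqueue
    E->F: in-degree(F)=0, level(F)=2, enqueue
  process B: level=2
    B->A: in-degree(A)=1, level(A)>=3
  process F: level=2
    F->A: in-degree(A)=0, level(A)=3, enqueue
  process A: level=3
All levels: A:3, B:2, C:1, D:0, E:1, F:2
max level = 3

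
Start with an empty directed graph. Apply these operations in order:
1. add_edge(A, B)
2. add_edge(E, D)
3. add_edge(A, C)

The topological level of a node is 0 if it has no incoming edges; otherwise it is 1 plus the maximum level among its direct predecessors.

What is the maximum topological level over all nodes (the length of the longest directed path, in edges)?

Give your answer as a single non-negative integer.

Op 1: add_edge(A, B). Edges now: 1
Op 2: add_edge(E, D). Edges now: 2
Op 3: add_edge(A, C). Edges now: 3
Compute levels (Kahn BFS):
  sources (in-degree 0): A, E
  process A: level=0
    A->B: in-degree(B)=0, level(B)=1, enqueue
    A->C: in-degree(C)=0, level(C)=1, enqueue
  process E: level=0
    E->D: in-degree(D)=0, level(D)=1, enqueue
  process B: level=1
  process C: level=1
  process D: level=1
All levels: A:0, B:1, C:1, D:1, E:0
max level = 1

Answer: 1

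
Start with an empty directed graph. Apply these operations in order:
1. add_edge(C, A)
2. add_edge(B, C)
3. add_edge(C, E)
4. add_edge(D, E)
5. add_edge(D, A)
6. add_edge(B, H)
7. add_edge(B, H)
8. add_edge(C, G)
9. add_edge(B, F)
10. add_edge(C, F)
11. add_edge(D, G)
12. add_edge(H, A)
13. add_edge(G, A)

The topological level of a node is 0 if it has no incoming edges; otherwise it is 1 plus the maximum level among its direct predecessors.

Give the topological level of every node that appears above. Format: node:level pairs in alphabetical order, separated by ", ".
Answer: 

Answer: A:3, B:0, C:1, D:0, E:2, F:2, G:2, H:1

Derivation:
Op 1: add_edge(C, A). Edges now: 1
Op 2: add_edge(B, C). Edges now: 2
Op 3: add_edge(C, E). Edges now: 3
Op 4: add_edge(D, E). Edges now: 4
Op 5: add_edge(D, A). Edges now: 5
Op 6: add_edge(B, H). Edges now: 6
Op 7: add_edge(B, H) (duplicate, no change). Edges now: 6
Op 8: add_edge(C, G). Edges now: 7
Op 9: add_edge(B, F). Edges now: 8
Op 10: add_edge(C, F). Edges now: 9
Op 11: add_edge(D, G). Edges now: 10
Op 12: add_edge(H, A). Edges now: 11
Op 13: add_edge(G, A). Edges now: 12
Compute levels (Kahn BFS):
  sources (in-degree 0): B, D
  process B: level=0
    B->C: in-degree(C)=0, level(C)=1, enqueue
    B->F: in-degree(F)=1, level(F)>=1
    B->H: in-degree(H)=0, level(H)=1, enqueue
  process D: level=0
    D->A: in-degree(A)=3, level(A)>=1
    D->E: in-degree(E)=1, level(E)>=1
    D->G: in-degree(G)=1, level(G)>=1
  process C: level=1
    C->A: in-degree(A)=2, level(A)>=2
    C->E: in-degree(E)=0, level(E)=2, enqueue
    C->F: in-degree(F)=0, level(F)=2, enqueue
    C->G: in-degree(G)=0, level(G)=2, enqueue
  process H: level=1
    H->A: in-degree(A)=1, level(A)>=2
  process E: level=2
  process F: level=2
  process G: level=2
    G->A: in-degree(A)=0, level(A)=3, enqueue
  process A: level=3
All levels: A:3, B:0, C:1, D:0, E:2, F:2, G:2, H:1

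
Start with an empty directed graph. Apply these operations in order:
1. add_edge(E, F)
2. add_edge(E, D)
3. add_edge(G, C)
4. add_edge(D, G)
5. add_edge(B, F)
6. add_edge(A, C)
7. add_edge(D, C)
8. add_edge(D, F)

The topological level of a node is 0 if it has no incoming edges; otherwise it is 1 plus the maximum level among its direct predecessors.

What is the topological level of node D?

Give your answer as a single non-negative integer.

Op 1: add_edge(E, F). Edges now: 1
Op 2: add_edge(E, D). Edges now: 2
Op 3: add_edge(G, C). Edges now: 3
Op 4: add_edge(D, G). Edges now: 4
Op 5: add_edge(B, F). Edges now: 5
Op 6: add_edge(A, C). Edges now: 6
Op 7: add_edge(D, C). Edges now: 7
Op 8: add_edge(D, F). Edges now: 8
Compute levels (Kahn BFS):
  sources (in-degree 0): A, B, E
  process A: level=0
    A->C: in-degree(C)=2, level(C)>=1
  process B: level=0
    B->F: in-degree(F)=2, level(F)>=1
  process E: level=0
    E->D: in-degree(D)=0, level(D)=1, enqueue
    E->F: in-degree(F)=1, level(F)>=1
  process D: level=1
    D->C: in-degree(C)=1, level(C)>=2
    D->F: in-degree(F)=0, level(F)=2, enqueue
    D->G: in-degree(G)=0, level(G)=2, enqueue
  process F: level=2
  process G: level=2
    G->C: in-degree(C)=0, level(C)=3, enqueue
  process C: level=3
All levels: A:0, B:0, C:3, D:1, E:0, F:2, G:2
level(D) = 1

Answer: 1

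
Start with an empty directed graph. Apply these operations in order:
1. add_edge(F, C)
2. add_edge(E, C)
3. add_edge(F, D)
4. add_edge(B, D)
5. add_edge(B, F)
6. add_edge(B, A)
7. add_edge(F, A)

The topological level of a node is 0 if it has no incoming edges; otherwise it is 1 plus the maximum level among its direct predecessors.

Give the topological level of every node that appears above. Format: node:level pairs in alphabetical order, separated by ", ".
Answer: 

Op 1: add_edge(F, C). Edges now: 1
Op 2: add_edge(E, C). Edges now: 2
Op 3: add_edge(F, D). Edges now: 3
Op 4: add_edge(B, D). Edges now: 4
Op 5: add_edge(B, F). Edges now: 5
Op 6: add_edge(B, A). Edges now: 6
Op 7: add_edge(F, A). Edges now: 7
Compute levels (Kahn BFS):
  sources (in-degree 0): B, E
  process B: level=0
    B->A: in-degree(A)=1, level(A)>=1
    B->D: in-degree(D)=1, level(D)>=1
    B->F: in-degree(F)=0, level(F)=1, enqueue
  process E: level=0
    E->C: in-degree(C)=1, level(C)>=1
  process F: level=1
    F->A: in-degree(A)=0, level(A)=2, enqueue
    F->C: in-degree(C)=0, level(C)=2, enqueue
    F->D: in-degree(D)=0, level(D)=2, enqueue
  process A: level=2
  process C: level=2
  process D: level=2
All levels: A:2, B:0, C:2, D:2, E:0, F:1

Answer: A:2, B:0, C:2, D:2, E:0, F:1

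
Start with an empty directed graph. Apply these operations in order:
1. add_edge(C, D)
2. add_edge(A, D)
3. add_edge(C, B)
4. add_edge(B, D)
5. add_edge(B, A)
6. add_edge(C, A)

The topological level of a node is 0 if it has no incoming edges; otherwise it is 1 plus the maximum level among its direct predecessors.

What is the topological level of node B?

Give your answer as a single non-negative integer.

Op 1: add_edge(C, D). Edges now: 1
Op 2: add_edge(A, D). Edges now: 2
Op 3: add_edge(C, B). Edges now: 3
Op 4: add_edge(B, D). Edges now: 4
Op 5: add_edge(B, A). Edges now: 5
Op 6: add_edge(C, A). Edges now: 6
Compute levels (Kahn BFS):
  sources (in-degree 0): C
  process C: level=0
    C->A: in-degree(A)=1, level(A)>=1
    C->B: in-degree(B)=0, level(B)=1, enqueue
    C->D: in-degree(D)=2, level(D)>=1
  process B: level=1
    B->A: in-degree(A)=0, level(A)=2, enqueue
    B->D: in-degree(D)=1, level(D)>=2
  process A: level=2
    A->D: in-degree(D)=0, level(D)=3, enqueue
  process D: level=3
All levels: A:2, B:1, C:0, D:3
level(B) = 1

Answer: 1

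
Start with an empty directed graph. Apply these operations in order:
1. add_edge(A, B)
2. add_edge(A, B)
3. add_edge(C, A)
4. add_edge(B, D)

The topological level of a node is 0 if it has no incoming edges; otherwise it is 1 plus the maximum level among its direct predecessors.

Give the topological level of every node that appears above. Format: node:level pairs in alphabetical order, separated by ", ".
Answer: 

Op 1: add_edge(A, B). Edges now: 1
Op 2: add_edge(A, B) (duplicate, no change). Edges now: 1
Op 3: add_edge(C, A). Edges now: 2
Op 4: add_edge(B, D). Edges now: 3
Compute levels (Kahn BFS):
  sources (in-degree 0): C
  process C: level=0
    C->A: in-degree(A)=0, level(A)=1, enqueue
  process A: level=1
    A->B: in-degree(B)=0, level(B)=2, enqueue
  process B: level=2
    B->D: in-degree(D)=0, level(D)=3, enqueue
  process D: level=3
All levels: A:1, B:2, C:0, D:3

Answer: A:1, B:2, C:0, D:3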